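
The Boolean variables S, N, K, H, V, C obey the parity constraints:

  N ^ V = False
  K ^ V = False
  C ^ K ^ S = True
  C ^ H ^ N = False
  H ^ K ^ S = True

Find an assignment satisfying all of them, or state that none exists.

S=F; N=F; K=F; H=T; V=F; C=T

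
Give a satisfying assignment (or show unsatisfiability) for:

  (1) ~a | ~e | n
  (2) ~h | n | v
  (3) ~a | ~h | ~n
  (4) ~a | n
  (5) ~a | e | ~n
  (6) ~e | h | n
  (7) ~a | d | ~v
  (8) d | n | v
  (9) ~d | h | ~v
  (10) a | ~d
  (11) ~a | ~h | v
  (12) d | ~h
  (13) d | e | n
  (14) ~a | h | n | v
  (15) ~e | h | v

n: True, a: False, v: True, h: False, e: False, d: False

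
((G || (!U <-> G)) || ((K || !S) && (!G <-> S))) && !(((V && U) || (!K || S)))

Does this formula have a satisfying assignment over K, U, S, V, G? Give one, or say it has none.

K: True; U: False; S: False; V: False; G: True

  (G || (!U <-> G)) || ((K || !S) && (!G <-> S)) = True
    G || (!U <-> G) = True
      !U <-> G = True
        !U = True
    (K || !S) && (!G <-> S) = True
      K || !S = True
        !S = True
      !G <-> S = True
        !G = False
  !(((V && U) || (!K || S))) = True
    (V && U) || (!K || S) = False
      V && U = False
      !K || S = False
        !K = False
Both conjuncts True, so the formula holds.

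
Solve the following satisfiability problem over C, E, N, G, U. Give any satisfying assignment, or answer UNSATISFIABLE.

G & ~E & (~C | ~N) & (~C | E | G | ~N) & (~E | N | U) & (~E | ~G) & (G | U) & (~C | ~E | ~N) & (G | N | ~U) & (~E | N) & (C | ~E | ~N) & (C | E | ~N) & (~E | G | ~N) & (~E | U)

Unit clause (G) forces G = True.
Unit clause (~E) forces E = False.
Set C = True.
  then (~C | ~N) forces N = False.
Set U = False.
All clauses satisfied.

C=T, E=F, N=F, G=T, U=F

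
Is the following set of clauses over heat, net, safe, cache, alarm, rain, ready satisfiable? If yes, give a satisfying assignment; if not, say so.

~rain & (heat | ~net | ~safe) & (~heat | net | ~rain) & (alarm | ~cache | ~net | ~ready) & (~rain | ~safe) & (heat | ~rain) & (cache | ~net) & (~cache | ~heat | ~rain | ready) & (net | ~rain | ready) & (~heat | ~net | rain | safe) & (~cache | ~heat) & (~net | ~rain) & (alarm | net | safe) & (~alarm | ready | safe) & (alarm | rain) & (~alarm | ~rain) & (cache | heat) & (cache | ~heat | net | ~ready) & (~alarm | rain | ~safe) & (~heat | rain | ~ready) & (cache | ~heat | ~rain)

heat=F; net=T; safe=F; cache=T; alarm=T; rain=F; ready=T

Unit clause (~rain) forces rain = False.
In (alarm | rain) only alarm is left, so alarm = True.
In (~alarm | rain | ~safe) only ~safe is left, so safe = False.
In (~alarm | ready | safe) only ready is left, so ready = True.
In (~heat | rain | ~ready) only ~heat is left, so heat = False.
In (cache | heat) only cache is left, so cache = True.
Set net = True.
All clauses satisfied.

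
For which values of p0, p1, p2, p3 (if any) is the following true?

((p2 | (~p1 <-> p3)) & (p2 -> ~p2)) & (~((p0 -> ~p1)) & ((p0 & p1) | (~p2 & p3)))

p0: True, p1: True, p2: False, p3: False

  (p2 | (~p1 <-> p3)) & (p2 -> ~p2) = True
    p2 | (~p1 <-> p3) = True
      ~p1 <-> p3 = True
        ~p1 = False
    p2 -> ~p2 = True
      ~p2 = True
  ~((p0 -> ~p1)) & ((p0 & p1) | (~p2 & p3)) = True
    ~((p0 -> ~p1)) = True
      p0 -> ~p1 = False
        ~p1 = False
    (p0 & p1) | (~p2 & p3) = True
      p0 & p1 = True
      ~p2 & p3 = False
        ~p2 = True
Both conjuncts True, so the formula holds.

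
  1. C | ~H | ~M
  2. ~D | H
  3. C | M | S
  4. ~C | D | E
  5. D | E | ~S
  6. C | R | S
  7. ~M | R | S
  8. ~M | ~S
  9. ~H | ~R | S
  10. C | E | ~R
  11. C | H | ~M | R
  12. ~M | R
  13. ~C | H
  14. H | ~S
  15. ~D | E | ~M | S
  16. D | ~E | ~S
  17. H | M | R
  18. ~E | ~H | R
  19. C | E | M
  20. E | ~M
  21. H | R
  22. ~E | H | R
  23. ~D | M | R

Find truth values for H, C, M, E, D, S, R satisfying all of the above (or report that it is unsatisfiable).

H = True, C = True, M = False, E = True, D = True, S = True, R = True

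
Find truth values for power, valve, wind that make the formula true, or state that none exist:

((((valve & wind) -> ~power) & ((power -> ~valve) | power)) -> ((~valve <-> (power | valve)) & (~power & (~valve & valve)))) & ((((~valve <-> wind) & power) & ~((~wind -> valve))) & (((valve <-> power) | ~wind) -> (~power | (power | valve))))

Unsatisfiable

Case valve = True: the conjunct ~((~wind -> valve)) becomes ~((~wind -> True)) = False.
Case valve = False: the conjunct (((valve & wind) -> ~power) & ((power -> ~valve) | power)) -> ((~valve <-> (power | valve)) & (~power & (~valve & valve))) becomes (True & True) -> (power & False) = False.
Both cases fail — unsatisfiable.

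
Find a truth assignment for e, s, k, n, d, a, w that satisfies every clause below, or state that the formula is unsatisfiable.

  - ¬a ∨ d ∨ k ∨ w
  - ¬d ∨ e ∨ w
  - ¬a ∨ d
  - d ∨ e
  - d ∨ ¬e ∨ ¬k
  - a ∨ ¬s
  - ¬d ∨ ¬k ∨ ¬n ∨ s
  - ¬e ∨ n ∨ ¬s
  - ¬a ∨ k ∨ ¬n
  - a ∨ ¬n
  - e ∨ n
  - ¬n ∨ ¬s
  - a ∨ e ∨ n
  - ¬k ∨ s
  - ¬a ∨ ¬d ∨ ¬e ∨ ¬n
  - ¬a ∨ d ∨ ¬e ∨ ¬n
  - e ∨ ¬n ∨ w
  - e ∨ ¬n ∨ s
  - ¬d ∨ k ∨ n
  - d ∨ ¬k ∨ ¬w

e = True, s = False, k = False, n = False, d = False, a = False, w = False

Set e = True.
Try s = True:
  (a ∨ ¬s) forces a = True.
  (¬a ∨ d) forces d = True.
  (¬e ∨ n ∨ ¬s) forces n = True.
  clause (¬n ∨ ¬s) is falsified — backtrack.
So s = False.
  then (¬k ∨ s) forces k = False.
Try n = True:
  (¬a ∨ k ∨ ¬n) forces a = False.
  clause (a ∨ ¬n) is falsified — backtrack.
So n = False.
  then (¬d ∨ k ∨ n) forces d = False.
  then (¬a ∨ d) forces a = False.
Set w = False.
All clauses satisfied.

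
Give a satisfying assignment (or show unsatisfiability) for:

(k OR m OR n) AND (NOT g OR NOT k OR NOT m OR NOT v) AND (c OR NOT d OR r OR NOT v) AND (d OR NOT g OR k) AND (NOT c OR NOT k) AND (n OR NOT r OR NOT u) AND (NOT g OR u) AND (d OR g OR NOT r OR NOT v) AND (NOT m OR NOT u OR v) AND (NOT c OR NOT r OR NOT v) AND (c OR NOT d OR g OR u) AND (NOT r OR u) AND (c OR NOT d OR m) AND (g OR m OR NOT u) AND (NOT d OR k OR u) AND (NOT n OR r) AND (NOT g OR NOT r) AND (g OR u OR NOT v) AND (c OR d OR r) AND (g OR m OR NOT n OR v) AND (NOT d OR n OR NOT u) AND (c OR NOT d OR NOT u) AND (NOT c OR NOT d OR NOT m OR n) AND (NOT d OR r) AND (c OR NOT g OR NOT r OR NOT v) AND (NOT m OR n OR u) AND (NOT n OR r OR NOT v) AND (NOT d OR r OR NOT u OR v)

n = False, v = True, u = True, k = False, d = False, c = True, r = False, m = True, g = False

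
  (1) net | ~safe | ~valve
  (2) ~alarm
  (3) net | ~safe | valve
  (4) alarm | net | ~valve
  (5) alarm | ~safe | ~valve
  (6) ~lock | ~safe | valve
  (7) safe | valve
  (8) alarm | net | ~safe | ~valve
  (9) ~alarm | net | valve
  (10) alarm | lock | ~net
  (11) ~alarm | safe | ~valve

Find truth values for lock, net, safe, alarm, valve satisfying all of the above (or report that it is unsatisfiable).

lock = True; net = True; safe = False; alarm = False; valve = True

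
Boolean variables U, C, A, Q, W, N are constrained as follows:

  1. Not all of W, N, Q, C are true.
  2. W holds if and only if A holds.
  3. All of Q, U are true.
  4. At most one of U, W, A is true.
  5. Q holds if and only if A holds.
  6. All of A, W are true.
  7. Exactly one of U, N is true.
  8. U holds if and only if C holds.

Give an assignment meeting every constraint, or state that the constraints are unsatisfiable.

Case A = True:
  (2) with A=T forces W = True.
  Constraint (4) is violated (W=T, A=T) — contradiction.
Case A = False:
  Constraint (6) is violated (A=F) — contradiction.
Both cases fail — unsatisfiable.

The formula is unsatisfiable.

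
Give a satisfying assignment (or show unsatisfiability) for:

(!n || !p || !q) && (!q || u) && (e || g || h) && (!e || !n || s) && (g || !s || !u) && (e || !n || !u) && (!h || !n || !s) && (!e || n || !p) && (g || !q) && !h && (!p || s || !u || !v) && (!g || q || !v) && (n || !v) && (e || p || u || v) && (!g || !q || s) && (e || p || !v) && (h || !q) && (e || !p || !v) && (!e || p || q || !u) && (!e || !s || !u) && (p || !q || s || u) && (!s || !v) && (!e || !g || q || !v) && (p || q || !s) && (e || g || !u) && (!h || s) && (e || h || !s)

Unit clause (!h) forces h = False.
In (h || !q) only !q is left, so q = False.
Set n = True.
Try v = True:
  (!g || q || !v) forces g = False.
  (e || g || h) forces e = True.
  (!e || !n || s) forces s = True.
  clause (!s || !v) is falsified — backtrack.
So v = False.
Set e = True.
  then (!e || !n || s) forces s = True.
  then (!e || !s || !u) forces u = False.
  then (p || q || !s) forces p = True.
Set g = True.
All clauses satisfied.

n=T, v=F, e=T, g=T, h=F, q=F, p=T, u=F, s=T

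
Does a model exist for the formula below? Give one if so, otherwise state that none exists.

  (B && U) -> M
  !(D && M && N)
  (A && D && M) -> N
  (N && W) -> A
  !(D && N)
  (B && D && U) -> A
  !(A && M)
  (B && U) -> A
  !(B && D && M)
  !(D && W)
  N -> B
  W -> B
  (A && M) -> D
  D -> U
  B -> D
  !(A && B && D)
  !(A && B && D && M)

B: False, W: False, D: False, U: False, N: False, M: False, A: True

Set B = False.
  then (B || !W) forces W = False.
  then (B || !N) forces N = False.
Set D = False.
Set U = False.
Set M = False.
Set A = True.
All clauses satisfied.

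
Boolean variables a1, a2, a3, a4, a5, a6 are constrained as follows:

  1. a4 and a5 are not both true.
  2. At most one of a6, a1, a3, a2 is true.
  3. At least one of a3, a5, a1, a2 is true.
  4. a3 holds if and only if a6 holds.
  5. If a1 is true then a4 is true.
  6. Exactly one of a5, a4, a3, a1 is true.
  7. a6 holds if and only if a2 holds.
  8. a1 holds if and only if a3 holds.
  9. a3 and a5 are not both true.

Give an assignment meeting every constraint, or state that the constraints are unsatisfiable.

a1=F; a2=F; a3=F; a4=F; a5=T; a6=F

  (1) a4=F, a5=T — not both ✓
  (2) {a6, a1, a3, a2}: 0 true — at most one ✓
  (3) {a3, a5, a1, a2}: 1 true — at least one ✓
  (4) a3=F, a6=F — same ✓
  (5) a1=F ⇒ a4: vacuous ✓
  (6) {a5, a4, a3, a1}: 1 true — exactly one ✓
  (7) a6=F, a2=F — same ✓
  (8) a1=F, a3=F — same ✓
  (9) a3=F, a5=T — not both ✓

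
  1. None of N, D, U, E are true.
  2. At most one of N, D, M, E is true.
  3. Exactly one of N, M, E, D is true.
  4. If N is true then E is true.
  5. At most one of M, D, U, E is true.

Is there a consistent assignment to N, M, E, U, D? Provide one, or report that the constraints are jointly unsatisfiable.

N: False, M: True, E: False, U: False, D: False

  (1) {N, D, U, E}: 0 true — none ✓
  (2) {N, D, M, E}: 1 true — at most one ✓
  (3) {N, M, E, D}: 1 true — exactly one ✓
  (4) N=F ⇒ E: vacuous ✓
  (5) {M, D, U, E}: 1 true — at most one ✓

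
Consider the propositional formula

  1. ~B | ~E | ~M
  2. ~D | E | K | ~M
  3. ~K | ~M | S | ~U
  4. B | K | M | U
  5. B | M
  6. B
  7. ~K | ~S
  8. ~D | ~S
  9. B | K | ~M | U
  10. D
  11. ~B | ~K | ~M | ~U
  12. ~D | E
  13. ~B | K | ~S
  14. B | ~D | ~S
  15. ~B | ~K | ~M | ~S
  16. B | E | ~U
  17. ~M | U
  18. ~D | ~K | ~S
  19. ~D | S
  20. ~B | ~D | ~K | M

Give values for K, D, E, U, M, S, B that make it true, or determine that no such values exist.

No satisfying assignment exists.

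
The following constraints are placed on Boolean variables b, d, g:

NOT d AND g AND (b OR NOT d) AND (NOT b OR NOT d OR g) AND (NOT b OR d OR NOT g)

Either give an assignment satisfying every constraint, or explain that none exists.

b=F, d=F, g=T

Unit clause (NOT d) forces d = False.
Unit clause (g) forces g = True.
In (NOT b OR d OR NOT g) only NOT b is left, so b = False.
All clauses satisfied.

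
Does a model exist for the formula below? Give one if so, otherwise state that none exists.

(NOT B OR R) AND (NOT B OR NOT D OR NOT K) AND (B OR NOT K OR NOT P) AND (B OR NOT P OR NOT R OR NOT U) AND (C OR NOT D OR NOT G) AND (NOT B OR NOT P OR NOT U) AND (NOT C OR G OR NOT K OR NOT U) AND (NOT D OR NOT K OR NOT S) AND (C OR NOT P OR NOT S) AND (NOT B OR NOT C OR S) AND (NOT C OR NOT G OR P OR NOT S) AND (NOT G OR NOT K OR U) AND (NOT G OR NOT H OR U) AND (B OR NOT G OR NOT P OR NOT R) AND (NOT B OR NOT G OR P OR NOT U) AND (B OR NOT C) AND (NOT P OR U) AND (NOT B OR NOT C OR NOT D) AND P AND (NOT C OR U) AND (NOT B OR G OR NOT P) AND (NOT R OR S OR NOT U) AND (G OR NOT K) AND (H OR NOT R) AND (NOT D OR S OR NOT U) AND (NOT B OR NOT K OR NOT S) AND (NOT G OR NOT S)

Unit clause (P) forces P = True.
In (NOT P OR U) only U is left, so U = True.
In (NOT B OR NOT P OR NOT U) only NOT B is left, so B = False.
In (B OR NOT C) only NOT C is left, so C = False.
In (B OR NOT K OR NOT P) only NOT K is left, so K = False.
In (B OR NOT P OR NOT R OR NOT U) only NOT R is left, so R = False.
In (C OR NOT P OR NOT S) only NOT S is left, so S = False.
In (NOT D OR S OR NOT U) only NOT D is left, so D = False.
Set G = False.
Set H = False.
All clauses satisfied.

B: False, R: False, G: False, D: False, H: False, K: False, S: False, C: False, U: True, P: True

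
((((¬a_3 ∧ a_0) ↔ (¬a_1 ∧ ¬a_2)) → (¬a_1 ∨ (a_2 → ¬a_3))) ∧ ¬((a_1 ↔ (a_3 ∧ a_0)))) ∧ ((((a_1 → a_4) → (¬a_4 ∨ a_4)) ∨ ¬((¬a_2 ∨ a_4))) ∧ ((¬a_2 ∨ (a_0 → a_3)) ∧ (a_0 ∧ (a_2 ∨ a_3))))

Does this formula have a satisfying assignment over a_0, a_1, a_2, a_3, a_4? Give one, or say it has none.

a_0=T, a_1=F, a_2=T, a_3=T, a_4=F

  (((¬a_3 ∧ a_0) ↔ (¬a_1 ∧ ¬a_2)) → (¬a_1 ∨ (a_2 → ¬a_3))) ∧ ¬((a_1 ↔ (a_3 ∧ a_0))) = True
    ((¬a_3 ∧ a_0) ↔ (¬a_1 ∧ ¬a_2)) → (¬a_1 ∨ (a_2 → ¬a_3)) = True
      (¬a_3 ∧ a_0) ↔ (¬a_1 ∧ ¬a_2) = True
        ¬a_3 ∧ a_0 = False
          ¬a_3 = False
        ¬a_1 ∧ ¬a_2 = False
          ¬a_1 = True
          ¬a_2 = False
      ¬a_1 ∨ (a_2 → ¬a_3) = True
        ¬a_1 = True
        a_2 → ¬a_3 = False
          ¬a_3 = False
    ¬((a_1 ↔ (a_3 ∧ a_0))) = True
      a_1 ↔ (a_3 ∧ a_0) = False
        a_3 ∧ a_0 = True
  (((a_1 → a_4) → (¬a_4 ∨ a_4)) ∨ ¬((¬a_2 ∨ a_4))) ∧ ((¬a_2 ∨ (a_0 → a_3)) ∧ (a_0 ∧ (a_2 ∨ a_3))) = True
    ((a_1 → a_4) → (¬a_4 ∨ a_4)) ∨ ¬((¬a_2 ∨ a_4)) = True
      (a_1 → a_4) → (¬a_4 ∨ a_4) = True
        a_1 → a_4 = True
        ¬a_4 ∨ a_4 = True
          ¬a_4 = True
      ¬((¬a_2 ∨ a_4)) = True
        ¬a_2 ∨ a_4 = False
          ¬a_2 = False
    (¬a_2 ∨ (a_0 → a_3)) ∧ (a_0 ∧ (a_2 ∨ a_3)) = True
      ¬a_2 ∨ (a_0 → a_3) = True
        ¬a_2 = False
        a_0 → a_3 = True
      a_0 ∧ (a_2 ∨ a_3) = True
        a_2 ∨ a_3 = True
Both conjuncts True, so the formula holds.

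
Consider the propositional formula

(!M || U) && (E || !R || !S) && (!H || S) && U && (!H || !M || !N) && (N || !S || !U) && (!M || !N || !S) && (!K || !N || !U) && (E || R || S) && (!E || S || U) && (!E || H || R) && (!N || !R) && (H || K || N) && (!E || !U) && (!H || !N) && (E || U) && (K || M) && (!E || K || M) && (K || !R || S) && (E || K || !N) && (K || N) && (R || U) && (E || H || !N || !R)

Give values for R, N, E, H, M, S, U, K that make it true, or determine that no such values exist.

Unit clause (U) forces U = True.
In (!E || !U) only !E is left, so E = False.
Set R = True.
  then (E || !R || !S) forces S = False.
  then (!H || S) forces H = False.
  then (!N || !R) forces N = False.
  then (H || K || N) forces K = True.
Set M = False.
All clauses satisfied.

R: True, N: False, E: False, H: False, M: False, S: False, U: True, K: True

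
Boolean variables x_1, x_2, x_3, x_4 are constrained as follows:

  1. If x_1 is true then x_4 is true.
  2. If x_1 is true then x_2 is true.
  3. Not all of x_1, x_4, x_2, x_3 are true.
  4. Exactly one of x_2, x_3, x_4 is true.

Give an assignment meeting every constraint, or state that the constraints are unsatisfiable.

x_1=F, x_2=F, x_3=F, x_4=T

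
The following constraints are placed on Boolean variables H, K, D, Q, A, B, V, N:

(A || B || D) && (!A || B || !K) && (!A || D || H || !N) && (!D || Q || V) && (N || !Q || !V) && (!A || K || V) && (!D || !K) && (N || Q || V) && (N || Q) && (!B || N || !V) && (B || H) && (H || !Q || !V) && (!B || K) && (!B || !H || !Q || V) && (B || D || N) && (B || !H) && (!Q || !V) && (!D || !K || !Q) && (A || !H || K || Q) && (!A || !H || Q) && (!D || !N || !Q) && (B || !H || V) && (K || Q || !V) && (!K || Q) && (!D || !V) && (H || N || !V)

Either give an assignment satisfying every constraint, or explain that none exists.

Set H = False.
  then (B || H) forces B = True.
  then (!B || K) forces K = True.
  then (!K || Q) forces Q = True.
  then (!D || !K) forces D = False.
  then (H || !Q || !V) forces V = False.
Set A = False.
Set N = False.
All clauses satisfied.

H = False; K = True; D = False; Q = True; A = False; B = True; V = False; N = False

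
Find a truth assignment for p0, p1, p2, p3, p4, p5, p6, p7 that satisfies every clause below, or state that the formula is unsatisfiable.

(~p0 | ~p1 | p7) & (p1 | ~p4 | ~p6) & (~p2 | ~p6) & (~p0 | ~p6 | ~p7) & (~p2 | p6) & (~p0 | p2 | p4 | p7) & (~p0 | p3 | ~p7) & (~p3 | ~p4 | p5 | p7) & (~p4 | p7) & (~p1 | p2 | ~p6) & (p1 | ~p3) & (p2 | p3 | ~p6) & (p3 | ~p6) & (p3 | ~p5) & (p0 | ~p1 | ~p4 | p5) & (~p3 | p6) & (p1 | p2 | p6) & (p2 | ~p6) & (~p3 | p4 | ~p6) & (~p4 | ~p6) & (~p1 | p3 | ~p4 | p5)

p0 = False, p1 = True, p2 = False, p3 = False, p4 = False, p5 = False, p6 = False, p7 = False

Set p0 = False.
Try p1 = False:
  (p1 | ~p3) forces p3 = False.
  (p3 | ~p6) forces p6 = False.
  (~p2 | p6) forces p2 = False.
  clause (p1 | p2 | p6) is falsified — backtrack.
So p1 = True.
Try p2 = True:
  (~p2 | ~p6) forces p6 = False.
  clause (~p2 | p6) is falsified — backtrack.
So p2 = False.
  then (~p1 | p2 | ~p6) forces p6 = False.
  then (~p3 | p6) forces p3 = False.
  then (p3 | ~p5) forces p5 = False.
  then (p0 | ~p1 | ~p4 | p5) forces p4 = False.
Set p7 = False.
All clauses satisfied.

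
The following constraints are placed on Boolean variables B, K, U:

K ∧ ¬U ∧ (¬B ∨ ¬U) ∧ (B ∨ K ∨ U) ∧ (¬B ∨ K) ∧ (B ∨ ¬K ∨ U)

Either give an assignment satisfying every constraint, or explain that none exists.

B=T; K=T; U=F

Unit clause (K) forces K = True.
Unit clause (¬U) forces U = False.
In (B ∨ ¬K ∨ U) only B is left, so B = True.
Check each clause:
  (K): K holds.
  (¬U): ¬U holds.
  (¬B ∨ ¬U): ¬U holds.
  (B ∨ K ∨ U): B holds.
  (¬B ∨ K): K holds.
  (B ∨ ¬K ∨ U): B holds.
All clauses satisfied.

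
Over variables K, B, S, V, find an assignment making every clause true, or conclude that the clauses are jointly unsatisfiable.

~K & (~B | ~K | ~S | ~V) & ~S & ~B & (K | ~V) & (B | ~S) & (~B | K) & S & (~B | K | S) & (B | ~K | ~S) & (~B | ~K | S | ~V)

Case S = True:
  Clause (~S) is falsified — contradiction.
Case S = False:
  Clause (S) is falsified — contradiction.
Both cases fail, so the formula is unsatisfiable.

Unsatisfiable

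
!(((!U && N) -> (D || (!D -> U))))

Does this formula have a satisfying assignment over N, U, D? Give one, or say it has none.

N = True, U = False, D = False

  !(((!U && N) -> (D || (!D -> U)))) = True
    (!U && N) -> (D || (!D -> U)) = False
      !U && N = True
        !U = True
      D || (!D -> U) = False
        !D -> U = False
          !D = True
The formula evaluates to True.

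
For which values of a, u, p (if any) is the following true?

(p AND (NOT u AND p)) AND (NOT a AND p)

a=F, u=F, p=T

  p AND (NOT u AND p) = True
    NOT u AND p = True
      NOT u = True
  NOT a AND p = True
    NOT a = True
Both conjuncts True, so the formula holds.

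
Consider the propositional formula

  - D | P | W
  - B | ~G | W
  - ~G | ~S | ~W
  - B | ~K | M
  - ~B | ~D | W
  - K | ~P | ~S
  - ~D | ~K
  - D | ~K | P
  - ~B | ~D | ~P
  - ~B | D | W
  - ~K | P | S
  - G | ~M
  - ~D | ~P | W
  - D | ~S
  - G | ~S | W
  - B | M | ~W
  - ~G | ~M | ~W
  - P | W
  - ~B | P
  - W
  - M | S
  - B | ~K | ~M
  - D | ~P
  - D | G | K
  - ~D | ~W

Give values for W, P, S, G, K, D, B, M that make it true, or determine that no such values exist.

The formula is unsatisfiable.

Case W = True:
  (~D | ~W) forces D = False.
  (D | ~S) forces S = False.
  (M | S) forces M = True.
  (G | ~M) forces G = True.
  Clause (~G | ~M | ~W) is falsified — contradiction.
Case W = False:
  Clause (W) is falsified — contradiction.
Both cases fail, so the formula is unsatisfiable.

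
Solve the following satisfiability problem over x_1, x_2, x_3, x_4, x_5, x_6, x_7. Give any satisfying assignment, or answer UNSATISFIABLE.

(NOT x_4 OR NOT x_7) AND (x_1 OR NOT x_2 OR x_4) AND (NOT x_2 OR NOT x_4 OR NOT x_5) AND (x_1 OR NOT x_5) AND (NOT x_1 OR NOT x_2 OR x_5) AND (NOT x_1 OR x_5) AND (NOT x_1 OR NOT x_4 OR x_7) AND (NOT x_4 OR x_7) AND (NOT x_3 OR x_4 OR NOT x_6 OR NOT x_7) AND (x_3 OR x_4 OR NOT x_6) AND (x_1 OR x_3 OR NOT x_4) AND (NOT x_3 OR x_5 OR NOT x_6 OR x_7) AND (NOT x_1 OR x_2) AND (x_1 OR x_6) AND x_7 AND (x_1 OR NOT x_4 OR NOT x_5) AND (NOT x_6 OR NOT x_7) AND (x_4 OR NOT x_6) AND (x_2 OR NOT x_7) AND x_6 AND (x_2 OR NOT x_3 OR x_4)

UNSATISFIABLE

Case x_6 = True:
  (x_7) forces x_7 = True.
  Clause (NOT x_6 OR NOT x_7) is falsified — contradiction.
Case x_6 = False:
  Clause (x_6) is falsified — contradiction.
Both cases fail, so the formula is unsatisfiable.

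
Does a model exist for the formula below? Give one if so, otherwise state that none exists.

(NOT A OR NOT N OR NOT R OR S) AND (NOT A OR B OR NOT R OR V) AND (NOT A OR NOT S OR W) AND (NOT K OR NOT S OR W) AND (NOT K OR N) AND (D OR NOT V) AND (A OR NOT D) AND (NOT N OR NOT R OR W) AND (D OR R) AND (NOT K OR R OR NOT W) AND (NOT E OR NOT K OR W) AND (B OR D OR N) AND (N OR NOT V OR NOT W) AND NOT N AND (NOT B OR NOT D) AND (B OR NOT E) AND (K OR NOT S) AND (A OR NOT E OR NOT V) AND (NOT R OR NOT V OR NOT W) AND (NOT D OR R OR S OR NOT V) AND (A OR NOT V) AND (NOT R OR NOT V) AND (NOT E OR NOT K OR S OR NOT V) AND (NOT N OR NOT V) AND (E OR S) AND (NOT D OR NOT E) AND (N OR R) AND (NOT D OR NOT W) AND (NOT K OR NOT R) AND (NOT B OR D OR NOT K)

A: True, S: False, B: True, N: False, K: False, D: False, R: True, W: True, V: False, E: True

Unit clause (NOT N) forces N = False.
In (N OR R) only R is left, so R = True.
In (NOT K OR NOT R) only NOT K is left, so K = False.
In (K OR NOT S) only NOT S is left, so S = False.
In (NOT R OR NOT V) only NOT V is left, so V = False.
In (E OR S) only E is left, so E = True.
In (NOT D OR NOT E) only NOT D is left, so D = False.
In (B OR D OR N) only B is left, so B = True.
Set A = True.
Set W = True.
All clauses satisfied.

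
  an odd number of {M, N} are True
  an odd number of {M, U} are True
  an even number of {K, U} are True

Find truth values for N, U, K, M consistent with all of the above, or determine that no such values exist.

N = True; U = True; K = True; M = False

{M, N}: 1 true → odd ✓
{M, U}: 1 true → odd ✓
{K, U}: 2 true → even ✓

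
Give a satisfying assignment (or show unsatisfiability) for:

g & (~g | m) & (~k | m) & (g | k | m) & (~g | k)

m = True, k = True, g = True

Unit clause (g) forces g = True.
In (~g | m) only m is left, so m = True.
In (~g | k) only k is left, so k = True.
Check each clause:
  (g): g holds.
  (~g | m): m holds.
  (~k | m): m holds.
  (g | k | m): g holds.
  (~g | k): k holds.
All clauses satisfied.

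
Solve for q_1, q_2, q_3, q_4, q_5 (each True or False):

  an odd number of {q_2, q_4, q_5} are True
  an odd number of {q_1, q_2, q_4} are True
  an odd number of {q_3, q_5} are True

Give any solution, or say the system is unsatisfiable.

q_1 = False, q_2 = False, q_3 = True, q_4 = True, q_5 = False

{q_2, q_4, q_5}: 1 true → odd ✓
{q_1, q_2, q_4}: 1 true → odd ✓
{q_3, q_5}: 1 true → odd ✓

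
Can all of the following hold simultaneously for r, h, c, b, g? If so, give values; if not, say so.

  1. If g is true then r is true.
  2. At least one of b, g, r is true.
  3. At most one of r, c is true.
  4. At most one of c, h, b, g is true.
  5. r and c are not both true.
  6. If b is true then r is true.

r = True, h = False, c = False, b = True, g = False

  (1) g=F ⇒ r: vacuous ✓
  (2) {b, g, r}: 2 true — at least one ✓
  (3) {r, c}: 1 true — at most one ✓
  (4) {c, h, b, g}: 1 true — at most one ✓
  (5) r=T, c=F — not both ✓
  (6) b=T ⇒ r: T ✓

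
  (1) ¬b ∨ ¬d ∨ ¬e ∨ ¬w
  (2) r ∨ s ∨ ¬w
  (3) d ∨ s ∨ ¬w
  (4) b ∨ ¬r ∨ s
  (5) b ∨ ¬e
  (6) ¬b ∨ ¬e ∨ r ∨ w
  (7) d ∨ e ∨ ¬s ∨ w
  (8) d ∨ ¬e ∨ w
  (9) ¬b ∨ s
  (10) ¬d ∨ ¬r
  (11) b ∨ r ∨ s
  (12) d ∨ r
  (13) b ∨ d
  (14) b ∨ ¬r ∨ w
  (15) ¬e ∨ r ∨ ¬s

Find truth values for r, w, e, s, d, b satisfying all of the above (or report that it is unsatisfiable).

r = True; w = True; e = True; s = True; d = False; b = True

Set r = True.
  then (¬d ∨ ¬r) forces d = False.
  then (b ∨ d) forces b = True.
  then (¬b ∨ s) forces s = True.
Try w = False:
  (d ∨ e ∨ ¬s ∨ w) forces e = True.
  clause (d ∨ ¬e ∨ w) is falsified — backtrack.
So w = True.
Set e = True.
All clauses satisfied.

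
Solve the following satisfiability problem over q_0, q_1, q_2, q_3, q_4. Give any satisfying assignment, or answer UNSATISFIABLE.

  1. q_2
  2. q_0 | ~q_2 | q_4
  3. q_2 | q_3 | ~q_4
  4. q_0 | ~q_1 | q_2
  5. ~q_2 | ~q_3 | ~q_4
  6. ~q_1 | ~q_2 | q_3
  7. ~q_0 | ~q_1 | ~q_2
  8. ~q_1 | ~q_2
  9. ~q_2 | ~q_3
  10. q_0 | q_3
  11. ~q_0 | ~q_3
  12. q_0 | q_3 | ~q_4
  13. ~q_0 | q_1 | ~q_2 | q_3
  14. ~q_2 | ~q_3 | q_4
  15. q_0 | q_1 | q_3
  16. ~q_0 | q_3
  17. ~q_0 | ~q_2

UNSATISFIABLE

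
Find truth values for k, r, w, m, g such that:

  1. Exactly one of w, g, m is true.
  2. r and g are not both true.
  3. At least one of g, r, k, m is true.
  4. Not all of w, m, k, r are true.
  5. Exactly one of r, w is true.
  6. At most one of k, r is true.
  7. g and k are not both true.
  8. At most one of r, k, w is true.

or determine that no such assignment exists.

k = False, r = True, w = False, m = True, g = False

  (1) {w, g, m}: 1 true — exactly one ✓
  (2) r=T, g=F — not both ✓
  (3) {g, r, k, m}: 2 true — at least one ✓
  (4) {w, m, k, r}: 2/4 true — not all ✓
  (5) {r, w}: 1 true — exactly one ✓
  (6) {k, r}: 1 true — at most one ✓
  (7) g=F, k=F — not both ✓
  (8) {r, k, w}: 1 true — at most one ✓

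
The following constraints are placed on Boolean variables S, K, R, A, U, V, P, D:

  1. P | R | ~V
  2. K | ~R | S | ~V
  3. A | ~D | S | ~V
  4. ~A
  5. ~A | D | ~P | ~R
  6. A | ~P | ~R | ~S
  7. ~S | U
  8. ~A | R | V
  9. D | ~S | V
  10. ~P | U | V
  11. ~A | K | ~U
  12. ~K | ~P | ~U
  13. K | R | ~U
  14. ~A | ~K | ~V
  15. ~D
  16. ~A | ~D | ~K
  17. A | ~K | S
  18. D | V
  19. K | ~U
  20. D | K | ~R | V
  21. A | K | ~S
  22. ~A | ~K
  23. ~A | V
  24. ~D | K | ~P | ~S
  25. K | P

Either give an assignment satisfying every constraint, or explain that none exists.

Unit clause (~A) forces A = False.
Unit clause (~D) forces D = False.
In (D | V) only V is left, so V = True.
Set S = False.
  then (A | ~K | S) forces K = False.
  then (K | ~U) forces U = False.
  then (K | P) forces P = True.
  then (K | ~R | S | ~V) forces R = False.
All clauses satisfied.

S = False, K = False, R = False, A = False, U = False, V = True, P = True, D = False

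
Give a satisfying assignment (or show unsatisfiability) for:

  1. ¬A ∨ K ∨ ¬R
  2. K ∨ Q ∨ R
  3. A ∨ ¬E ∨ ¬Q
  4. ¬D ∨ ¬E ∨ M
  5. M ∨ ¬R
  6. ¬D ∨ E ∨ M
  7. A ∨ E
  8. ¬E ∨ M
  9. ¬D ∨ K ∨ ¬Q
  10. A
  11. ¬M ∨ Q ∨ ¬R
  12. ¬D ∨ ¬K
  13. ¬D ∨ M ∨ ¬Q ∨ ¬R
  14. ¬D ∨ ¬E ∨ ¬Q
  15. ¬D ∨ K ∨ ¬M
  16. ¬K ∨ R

Unit clause (A) forces A = True.
Set M = True.
Set R = False.
  then (¬K ∨ R) forces K = False.
  then (K ∨ Q ∨ R) forces Q = True.
  then (¬D ∨ K ∨ ¬Q) forces D = False.
Set E = True.
All clauses satisfied.

M = True, R = False, K = False, E = True, D = False, Q = True, A = True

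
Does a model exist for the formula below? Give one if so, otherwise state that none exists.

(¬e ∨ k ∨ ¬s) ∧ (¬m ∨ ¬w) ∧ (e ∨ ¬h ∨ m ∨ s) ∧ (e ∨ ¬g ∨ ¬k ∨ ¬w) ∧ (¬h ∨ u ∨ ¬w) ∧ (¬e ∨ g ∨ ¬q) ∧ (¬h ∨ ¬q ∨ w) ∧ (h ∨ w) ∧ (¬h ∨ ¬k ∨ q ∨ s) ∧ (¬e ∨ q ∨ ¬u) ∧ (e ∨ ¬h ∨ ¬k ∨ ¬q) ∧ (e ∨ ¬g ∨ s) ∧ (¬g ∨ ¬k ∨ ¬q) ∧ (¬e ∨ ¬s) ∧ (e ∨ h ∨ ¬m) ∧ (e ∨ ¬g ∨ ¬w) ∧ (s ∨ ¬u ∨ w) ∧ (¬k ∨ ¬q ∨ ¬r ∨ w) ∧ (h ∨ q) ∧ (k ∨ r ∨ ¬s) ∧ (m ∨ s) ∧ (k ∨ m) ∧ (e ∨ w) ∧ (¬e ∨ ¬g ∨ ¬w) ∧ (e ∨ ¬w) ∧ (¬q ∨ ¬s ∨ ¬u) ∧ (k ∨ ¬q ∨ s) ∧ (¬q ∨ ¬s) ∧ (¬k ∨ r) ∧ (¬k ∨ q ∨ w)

r = False, g = False, k = False, q = False, u = False, m = True, s = False, w = False, h = True, e = True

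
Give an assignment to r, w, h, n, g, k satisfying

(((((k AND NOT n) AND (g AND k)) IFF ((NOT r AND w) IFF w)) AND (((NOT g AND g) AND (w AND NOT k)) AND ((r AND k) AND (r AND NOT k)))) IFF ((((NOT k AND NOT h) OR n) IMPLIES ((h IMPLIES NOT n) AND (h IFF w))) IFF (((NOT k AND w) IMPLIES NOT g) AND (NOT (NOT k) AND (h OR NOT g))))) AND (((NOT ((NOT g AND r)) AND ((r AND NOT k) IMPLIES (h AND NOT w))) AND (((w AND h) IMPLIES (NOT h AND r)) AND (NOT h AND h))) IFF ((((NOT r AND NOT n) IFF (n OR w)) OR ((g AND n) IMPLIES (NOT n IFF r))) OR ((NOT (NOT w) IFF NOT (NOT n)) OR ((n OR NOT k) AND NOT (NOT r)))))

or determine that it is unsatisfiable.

UNSATISFIABLE

The conjunct ((NOT ((NOT g AND r)) AND ((r AND NOT k) IMPLIES (h AND NOT w))) AND (((w AND h) IMPLIES (NOT h AND r)) AND (NOT h AND h))) IFF ((((NOT r AND NOT n) IFF (n OR w)) OR ((g AND n) IMPLIES (NOT n IFF r))) OR ((NOT (NOT w) IFF NOT (NOT n)) OR ((n OR NOT k) AND NOT (NOT r)))) is unsatisfiable on its own:
  n = True: simplifies to ((NOT ((NOT g AND r)) AND ((r AND NOT k) IMPLIES (h AND NOT w))) AND (((w AND h) IMPLIES (NOT h AND r)) AND (NOT h AND h))) IFF ((g IMPLIES NOT r) OR (NOT (NOT w) OR NOT (NOT r))).
    h = True: simplifies to NOT (((g IMPLIES NOT r) OR (NOT (NOT w) OR NOT (NOT r)))).
      r = True: this becomes NOT ((NOT g OR True)) = False.
      r = False: this becomes NOT ((True OR NOT (NOT w))) = False.
    h = False: simplifies to NOT (((g IMPLIES NOT r) OR (NOT (NOT w) OR NOT (NOT r)))).
      r = True: this becomes NOT ((NOT g OR True)) = False.
      r = False: this becomes NOT ((True OR NOT (NOT w))) = False.
  n = False: simplifies to (NOT ((NOT g AND r)) AND ((r AND NOT k) IMPLIES (h AND NOT w))) AND (((w AND h) IMPLIES (NOT h AND r)) AND (NOT h AND h)).
    h = True: the conjunct NOT h is False.
    h = False: the conjunct h is False.
So the whole conjunction is unsatisfiable.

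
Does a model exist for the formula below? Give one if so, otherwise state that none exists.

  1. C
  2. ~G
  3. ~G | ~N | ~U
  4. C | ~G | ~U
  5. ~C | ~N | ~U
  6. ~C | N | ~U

G = False, U = False, N = True, C = True

Unit clause (C) forces C = True.
Unit clause (~G) forces G = False.
Try U = True:
  (~C | ~N | ~U) forces N = False.
  clause (~C | N | ~U) is falsified — backtrack.
So U = False.
Set N = True.
All clauses satisfied.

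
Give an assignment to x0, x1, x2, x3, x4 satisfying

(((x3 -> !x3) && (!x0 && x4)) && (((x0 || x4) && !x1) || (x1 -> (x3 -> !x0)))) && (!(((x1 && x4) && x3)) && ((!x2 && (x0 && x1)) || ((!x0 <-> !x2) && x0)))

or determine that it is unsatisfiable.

Unsatisfiable — no assignment works.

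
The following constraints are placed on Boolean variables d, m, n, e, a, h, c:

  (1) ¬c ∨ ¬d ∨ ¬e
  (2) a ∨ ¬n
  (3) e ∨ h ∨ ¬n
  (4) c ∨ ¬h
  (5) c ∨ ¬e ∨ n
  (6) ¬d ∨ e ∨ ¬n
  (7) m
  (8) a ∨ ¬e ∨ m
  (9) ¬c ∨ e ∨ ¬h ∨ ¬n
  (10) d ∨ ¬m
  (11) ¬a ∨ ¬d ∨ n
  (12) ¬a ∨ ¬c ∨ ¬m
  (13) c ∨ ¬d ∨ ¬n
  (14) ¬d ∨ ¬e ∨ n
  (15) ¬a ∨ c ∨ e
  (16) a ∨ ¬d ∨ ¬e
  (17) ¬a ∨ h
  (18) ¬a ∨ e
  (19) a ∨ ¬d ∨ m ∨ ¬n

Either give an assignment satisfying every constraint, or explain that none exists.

d=T, m=T, n=F, e=F, a=F, h=F, c=F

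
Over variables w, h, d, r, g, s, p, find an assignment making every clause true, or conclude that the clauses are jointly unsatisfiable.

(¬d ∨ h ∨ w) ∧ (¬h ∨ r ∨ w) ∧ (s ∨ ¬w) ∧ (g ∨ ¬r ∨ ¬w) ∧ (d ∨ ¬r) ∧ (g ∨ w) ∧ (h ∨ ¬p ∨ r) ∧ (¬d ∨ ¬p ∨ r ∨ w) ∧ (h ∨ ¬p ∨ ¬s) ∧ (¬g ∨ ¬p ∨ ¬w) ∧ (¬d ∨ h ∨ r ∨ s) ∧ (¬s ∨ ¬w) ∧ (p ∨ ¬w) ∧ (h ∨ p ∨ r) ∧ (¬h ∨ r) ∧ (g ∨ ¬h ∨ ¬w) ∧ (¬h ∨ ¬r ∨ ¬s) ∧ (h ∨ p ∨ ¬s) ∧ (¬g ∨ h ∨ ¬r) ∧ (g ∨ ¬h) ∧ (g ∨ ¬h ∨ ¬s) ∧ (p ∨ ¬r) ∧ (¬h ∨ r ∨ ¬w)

w=F, h=T, d=T, r=T, g=T, s=F, p=T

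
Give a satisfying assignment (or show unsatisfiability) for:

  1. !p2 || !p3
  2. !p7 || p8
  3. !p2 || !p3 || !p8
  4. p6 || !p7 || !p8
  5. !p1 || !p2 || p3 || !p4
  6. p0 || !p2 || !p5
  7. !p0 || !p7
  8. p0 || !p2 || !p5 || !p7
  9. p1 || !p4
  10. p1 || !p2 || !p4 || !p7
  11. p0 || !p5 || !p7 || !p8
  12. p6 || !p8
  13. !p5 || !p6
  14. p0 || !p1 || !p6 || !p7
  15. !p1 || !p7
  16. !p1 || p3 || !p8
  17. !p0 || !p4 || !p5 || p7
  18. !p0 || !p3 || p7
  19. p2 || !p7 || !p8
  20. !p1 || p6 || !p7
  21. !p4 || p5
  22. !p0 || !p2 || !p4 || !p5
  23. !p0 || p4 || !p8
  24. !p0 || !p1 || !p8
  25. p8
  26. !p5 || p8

p0=F, p1=F, p2=F, p3=T, p4=F, p5=F, p6=T, p7=F, p8=T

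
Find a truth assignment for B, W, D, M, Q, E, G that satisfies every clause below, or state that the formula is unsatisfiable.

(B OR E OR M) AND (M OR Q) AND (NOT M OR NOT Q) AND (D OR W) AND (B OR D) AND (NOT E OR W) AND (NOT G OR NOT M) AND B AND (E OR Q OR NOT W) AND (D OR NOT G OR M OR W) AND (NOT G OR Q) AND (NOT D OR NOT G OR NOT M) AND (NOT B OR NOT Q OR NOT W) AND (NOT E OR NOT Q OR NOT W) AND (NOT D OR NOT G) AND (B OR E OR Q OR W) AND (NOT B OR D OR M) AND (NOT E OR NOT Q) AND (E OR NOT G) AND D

B: True, W: False, D: True, M: False, Q: True, E: False, G: False

Unit clause (B) forces B = True.
Unit clause (D) forces D = True.
In (NOT D OR NOT G) only NOT G is left, so G = False.
Set W = False.
  then (NOT E OR W) forces E = False.
Set M = False.
  then (M OR Q) forces Q = True.
All clauses satisfied.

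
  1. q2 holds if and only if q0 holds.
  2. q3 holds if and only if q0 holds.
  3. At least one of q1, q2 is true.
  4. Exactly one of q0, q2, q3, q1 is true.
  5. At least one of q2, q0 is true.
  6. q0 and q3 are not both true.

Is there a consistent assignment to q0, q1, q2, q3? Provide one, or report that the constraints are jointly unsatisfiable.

Case q0 = True:
  (1) with q0=T forces q2 = True.
  Constraint (4) is violated (q0=T, q2=T) — contradiction.
Case q0 = False:
  (1) with q0=F forces q2 = False.
  Constraint (5) is violated (q2=F, q0=F) — contradiction.
Both cases fail — unsatisfiable.

UNSATISFIABLE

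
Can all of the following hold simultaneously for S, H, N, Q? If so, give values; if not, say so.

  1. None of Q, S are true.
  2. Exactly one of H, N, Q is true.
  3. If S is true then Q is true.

S = False; H = True; N = False; Q = False

  (1) {Q, S}: 0 true — none ✓
  (2) {H, N, Q}: 1 true — exactly one ✓
  (3) S=F ⇒ Q: vacuous ✓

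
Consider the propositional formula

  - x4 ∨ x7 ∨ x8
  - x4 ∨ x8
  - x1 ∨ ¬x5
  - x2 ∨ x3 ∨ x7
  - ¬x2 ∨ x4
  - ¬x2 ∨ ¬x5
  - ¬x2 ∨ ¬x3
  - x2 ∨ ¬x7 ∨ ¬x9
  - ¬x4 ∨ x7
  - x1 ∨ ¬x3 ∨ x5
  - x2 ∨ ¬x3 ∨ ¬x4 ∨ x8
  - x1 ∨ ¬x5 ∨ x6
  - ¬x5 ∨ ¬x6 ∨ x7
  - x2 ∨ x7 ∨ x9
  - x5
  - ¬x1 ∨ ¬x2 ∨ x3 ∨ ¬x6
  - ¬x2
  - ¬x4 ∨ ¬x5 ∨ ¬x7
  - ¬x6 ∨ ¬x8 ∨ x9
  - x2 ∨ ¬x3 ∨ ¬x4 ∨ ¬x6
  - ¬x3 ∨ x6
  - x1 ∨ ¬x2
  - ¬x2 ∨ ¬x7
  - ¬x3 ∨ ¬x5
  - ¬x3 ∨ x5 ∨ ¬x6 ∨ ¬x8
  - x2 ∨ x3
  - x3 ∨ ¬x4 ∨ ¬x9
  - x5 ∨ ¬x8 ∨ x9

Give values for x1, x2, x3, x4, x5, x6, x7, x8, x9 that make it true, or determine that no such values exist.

Case x2 = True:
  Clause (¬x2) is falsified — contradiction.
Case x2 = False:
  (x5) forces x5 = True.
  (x1 ∨ ¬x5) forces x1 = True.
  (¬x3 ∨ ¬x5) forces x3 = False.
  Clause (x2 ∨ x3) is falsified — contradiction.
Both cases fail, so the formula is unsatisfiable.

UNSATISFIABLE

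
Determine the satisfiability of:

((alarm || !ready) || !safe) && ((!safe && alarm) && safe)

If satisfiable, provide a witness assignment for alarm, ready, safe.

UNSATISFIABLE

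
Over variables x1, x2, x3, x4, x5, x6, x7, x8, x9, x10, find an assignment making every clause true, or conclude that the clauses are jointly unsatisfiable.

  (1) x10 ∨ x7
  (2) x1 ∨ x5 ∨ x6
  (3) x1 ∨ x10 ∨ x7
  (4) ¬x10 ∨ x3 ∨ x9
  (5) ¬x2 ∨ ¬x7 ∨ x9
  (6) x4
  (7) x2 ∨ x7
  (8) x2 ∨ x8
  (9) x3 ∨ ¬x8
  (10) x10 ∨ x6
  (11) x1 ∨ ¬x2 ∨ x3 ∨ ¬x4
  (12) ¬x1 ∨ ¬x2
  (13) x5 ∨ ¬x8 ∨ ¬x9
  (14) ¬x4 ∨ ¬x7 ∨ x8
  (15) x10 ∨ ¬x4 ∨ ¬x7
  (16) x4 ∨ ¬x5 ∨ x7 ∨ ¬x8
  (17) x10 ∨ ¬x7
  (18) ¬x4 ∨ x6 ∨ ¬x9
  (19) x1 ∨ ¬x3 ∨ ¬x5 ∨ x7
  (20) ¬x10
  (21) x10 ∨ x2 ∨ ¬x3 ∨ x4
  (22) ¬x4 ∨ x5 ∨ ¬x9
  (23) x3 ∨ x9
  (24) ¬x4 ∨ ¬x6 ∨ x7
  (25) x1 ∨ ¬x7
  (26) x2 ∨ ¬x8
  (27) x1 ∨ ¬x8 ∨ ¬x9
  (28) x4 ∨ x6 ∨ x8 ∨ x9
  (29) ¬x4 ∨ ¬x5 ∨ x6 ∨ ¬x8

Case x10 = True:
  Clause (¬x10) is falsified — contradiction.
Case x10 = False:
  (x10 ∨ x7) forces x7 = True.
  Clause (x10 ∨ ¬x7) is falsified — contradiction.
Both cases fail, so the formula is unsatisfiable.

No satisfying assignment exists.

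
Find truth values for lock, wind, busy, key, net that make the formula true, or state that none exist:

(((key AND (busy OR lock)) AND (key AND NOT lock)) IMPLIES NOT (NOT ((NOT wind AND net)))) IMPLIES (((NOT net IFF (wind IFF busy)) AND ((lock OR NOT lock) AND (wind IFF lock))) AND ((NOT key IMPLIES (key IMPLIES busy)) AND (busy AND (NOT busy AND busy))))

lock = False, wind = False, busy = True, key = True, net = False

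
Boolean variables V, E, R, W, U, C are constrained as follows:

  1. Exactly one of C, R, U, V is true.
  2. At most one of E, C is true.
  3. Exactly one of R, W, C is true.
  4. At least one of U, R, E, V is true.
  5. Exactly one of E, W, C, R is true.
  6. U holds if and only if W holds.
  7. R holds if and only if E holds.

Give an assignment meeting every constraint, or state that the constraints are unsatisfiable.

V=F; E=F; R=F; W=T; U=T; C=F

  (1) {C, R, U, V}: 1 true — exactly one ✓
  (2) {E, C}: 0 true — at most one ✓
  (3) {R, W, C}: 1 true — exactly one ✓
  (4) {U, R, E, V}: 1 true — at least one ✓
  (5) {E, W, C, R}: 1 true — exactly one ✓
  (6) U=T, W=T — same ✓
  (7) R=F, E=F — same ✓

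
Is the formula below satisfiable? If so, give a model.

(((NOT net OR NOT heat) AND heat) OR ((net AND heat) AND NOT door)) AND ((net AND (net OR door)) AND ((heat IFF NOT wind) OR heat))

heat = True; wind = False; net = True; door = False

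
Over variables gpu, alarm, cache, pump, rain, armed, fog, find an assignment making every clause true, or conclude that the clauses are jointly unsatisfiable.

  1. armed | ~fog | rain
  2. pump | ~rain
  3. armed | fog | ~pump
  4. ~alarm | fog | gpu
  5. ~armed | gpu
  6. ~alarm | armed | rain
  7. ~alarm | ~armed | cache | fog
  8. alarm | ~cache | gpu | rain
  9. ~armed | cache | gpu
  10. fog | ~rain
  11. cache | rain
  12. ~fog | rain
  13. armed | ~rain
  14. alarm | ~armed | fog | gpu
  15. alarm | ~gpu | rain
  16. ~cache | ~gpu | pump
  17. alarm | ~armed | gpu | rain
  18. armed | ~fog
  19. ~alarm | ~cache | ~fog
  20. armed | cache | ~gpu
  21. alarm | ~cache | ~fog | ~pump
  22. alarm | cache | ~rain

Set gpu = True.
Set alarm = True.
Set cache = False.
  then (cache | rain) forces rain = True.
  then (armed | ~rain) forces armed = True.
  then (pump | ~rain) forces pump = True.
  then (~alarm | ~armed | cache | fog) forces fog = True.
All clauses satisfied.

gpu = True, alarm = True, cache = False, pump = True, rain = True, armed = True, fog = True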